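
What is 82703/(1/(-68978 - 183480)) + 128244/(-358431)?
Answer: -2494564342154346/119477 ≈ -2.0879e+10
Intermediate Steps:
82703/(1/(-68978 - 183480)) + 128244/(-358431) = 82703/(1/(-252458)) + 128244*(-1/358431) = 82703/(-1/252458) - 42748/119477 = 82703*(-252458) - 42748/119477 = -20879033974 - 42748/119477 = -2494564342154346/119477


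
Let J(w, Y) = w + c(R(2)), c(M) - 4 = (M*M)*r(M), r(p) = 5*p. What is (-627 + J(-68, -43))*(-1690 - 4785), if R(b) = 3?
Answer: 3600100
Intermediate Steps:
c(M) = 4 + 5*M³ (c(M) = 4 + (M*M)*(5*M) = 4 + M²*(5*M) = 4 + 5*M³)
J(w, Y) = 139 + w (J(w, Y) = w + (4 + 5*3³) = w + (4 + 5*27) = w + (4 + 135) = w + 139 = 139 + w)
(-627 + J(-68, -43))*(-1690 - 4785) = (-627 + (139 - 68))*(-1690 - 4785) = (-627 + 71)*(-6475) = -556*(-6475) = 3600100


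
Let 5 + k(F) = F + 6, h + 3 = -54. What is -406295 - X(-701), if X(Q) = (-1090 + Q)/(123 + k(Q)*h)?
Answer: -1806793666/4447 ≈ -4.0630e+5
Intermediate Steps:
h = -57 (h = -3 - 54 = -57)
k(F) = 1 + F (k(F) = -5 + (F + 6) = -5 + (6 + F) = 1 + F)
X(Q) = (-1090 + Q)/(66 - 57*Q) (X(Q) = (-1090 + Q)/(123 + (1 + Q)*(-57)) = (-1090 + Q)/(123 + (-57 - 57*Q)) = (-1090 + Q)/(66 - 57*Q))
-406295 - X(-701) = -406295 - (1090 - 1*(-701))/(3*(-22 + 19*(-701))) = -406295 - (1090 + 701)/(3*(-22 - 13319)) = -406295 - 1791/(3*(-13341)) = -406295 - (-1)*1791/(3*13341) = -406295 - 1*(-199/4447) = -406295 + 199/4447 = -1806793666/4447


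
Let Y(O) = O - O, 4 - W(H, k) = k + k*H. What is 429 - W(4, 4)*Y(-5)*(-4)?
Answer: 429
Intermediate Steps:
W(H, k) = 4 - k - H*k (W(H, k) = 4 - (k + k*H) = 4 - (k + H*k) = 4 + (-k - H*k) = 4 - k - H*k)
Y(O) = 0
429 - W(4, 4)*Y(-5)*(-4) = 429 - (4 - 1*4 - 1*4*4)*0*(-4) = 429 - (4 - 4 - 16)*0*(-4) = 429 - (-16*0)*(-4) = 429 - 0*(-4) = 429 - 1*0 = 429 + 0 = 429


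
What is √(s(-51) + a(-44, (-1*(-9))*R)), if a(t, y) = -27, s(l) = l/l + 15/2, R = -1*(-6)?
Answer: I*√74/2 ≈ 4.3012*I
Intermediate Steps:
R = 6
s(l) = 17/2 (s(l) = 1 + 15*(½) = 1 + 15/2 = 17/2)
√(s(-51) + a(-44, (-1*(-9))*R)) = √(17/2 - 27) = √(-37/2) = I*√74/2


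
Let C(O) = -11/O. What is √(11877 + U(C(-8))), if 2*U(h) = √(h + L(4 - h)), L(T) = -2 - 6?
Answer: √(190032 + 2*I*√106)/4 ≈ 108.98 + 0.0059045*I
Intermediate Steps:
L(T) = -8
U(h) = √(-8 + h)/2 (U(h) = √(h - 8)/2 = √(-8 + h)/2)
√(11877 + U(C(-8))) = √(11877 + √(-8 - 11/(-8))/2) = √(11877 + √(-8 - 11*(-⅛))/2) = √(11877 + √(-8 + 11/8)/2) = √(11877 + √(-53/8)/2) = √(11877 + (I*√106/4)/2) = √(11877 + I*√106/8)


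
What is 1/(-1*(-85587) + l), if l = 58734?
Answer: 1/144321 ≈ 6.9290e-6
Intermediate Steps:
1/(-1*(-85587) + l) = 1/(-1*(-85587) + 58734) = 1/(85587 + 58734) = 1/144321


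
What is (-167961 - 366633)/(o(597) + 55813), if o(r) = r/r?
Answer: -267297/27907 ≈ -9.5781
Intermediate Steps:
o(r) = 1
(-167961 - 366633)/(o(597) + 55813) = (-167961 - 366633)/(1 + 55813) = -534594/55814 = -534594*1/55814 = -267297/27907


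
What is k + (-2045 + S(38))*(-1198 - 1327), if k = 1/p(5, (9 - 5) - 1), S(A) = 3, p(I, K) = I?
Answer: 25780251/5 ≈ 5.1560e+6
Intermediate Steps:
k = ⅕ (k = 1/5 = ⅕ ≈ 0.20000)
k + (-2045 + S(38))*(-1198 - 1327) = ⅕ + (-2045 + 3)*(-1198 - 1327) = ⅕ - 2042*(-2525) = ⅕ + 5156050 = 25780251/5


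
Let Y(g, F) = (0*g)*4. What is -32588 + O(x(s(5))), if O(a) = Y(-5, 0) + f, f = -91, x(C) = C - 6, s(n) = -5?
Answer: -32679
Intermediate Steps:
Y(g, F) = 0 (Y(g, F) = 0*4 = 0)
x(C) = -6 + C
O(a) = -91 (O(a) = 0 - 91 = -91)
-32588 + O(x(s(5))) = -32588 - 91 = -32679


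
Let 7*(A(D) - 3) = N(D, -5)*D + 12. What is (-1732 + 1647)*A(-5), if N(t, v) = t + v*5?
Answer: -15555/7 ≈ -2222.1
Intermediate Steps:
N(t, v) = t + 5*v
A(D) = 33/7 + D*(-25 + D)/7 (A(D) = 3 + ((D + 5*(-5))*D + 12)/7 = 3 + ((D - 25)*D + 12)/7 = 3 + ((-25 + D)*D + 12)/7 = 3 + (D*(-25 + D) + 12)/7 = 3 + (12 + D*(-25 + D))/7 = 3 + (12/7 + D*(-25 + D)/7) = 33/7 + D*(-25 + D)/7)
(-1732 + 1647)*A(-5) = (-1732 + 1647)*(33/7 + (⅐)*(-5)*(-25 - 5)) = -85*(33/7 + (⅐)*(-5)*(-30)) = -85*(33/7 + 150/7) = -85*183/7 = -15555/7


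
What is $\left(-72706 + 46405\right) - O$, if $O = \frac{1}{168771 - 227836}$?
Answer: $- \frac{1553468564}{59065} \approx -26301.0$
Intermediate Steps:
$O = - \frac{1}{59065}$ ($O = \frac{1}{-59065} = - \frac{1}{59065} \approx -1.6931 \cdot 10^{-5}$)
$\left(-72706 + 46405\right) - O = \left(-72706 + 46405\right) - - \frac{1}{59065} = -26301 + \frac{1}{59065} = - \frac{1553468564}{59065}$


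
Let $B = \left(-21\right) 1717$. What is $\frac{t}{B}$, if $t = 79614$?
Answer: $- \frac{26538}{12019} \approx -2.208$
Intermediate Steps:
$B = -36057$
$\frac{t}{B} = \frac{79614}{-36057} = 79614 \left(- \frac{1}{36057}\right) = - \frac{26538}{12019}$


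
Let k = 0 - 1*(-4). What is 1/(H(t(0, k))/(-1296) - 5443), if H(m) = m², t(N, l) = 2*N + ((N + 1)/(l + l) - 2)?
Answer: -9216/50162713 ≈ -0.00018372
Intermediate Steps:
k = 4 (k = 0 + 4 = 4)
t(N, l) = -2 + 2*N + (1 + N)/(2*l) (t(N, l) = 2*N + ((1 + N)/((2*l)) - 2) = 2*N + ((1 + N)*(1/(2*l)) - 2) = 2*N + ((1 + N)/(2*l) - 2) = 2*N + (-2 + (1 + N)/(2*l)) = -2 + 2*N + (1 + N)/(2*l))
1/(H(t(0, k))/(-1296) - 5443) = 1/(((½)*(1 + 0 + 4*4*(-1 + 0))/4)²/(-1296) - 5443) = 1/(((½)*(¼)*(1 + 0 + 4*4*(-1)))²*(-1/1296) - 5443) = 1/(((½)*(¼)*(1 + 0 - 16))²*(-1/1296) - 5443) = 1/(((½)*(¼)*(-15))²*(-1/1296) - 5443) = 1/((-15/8)²*(-1/1296) - 5443) = 1/((225/64)*(-1/1296) - 5443) = 1/(-25/9216 - 5443) = 1/(-50162713/9216) = -9216/50162713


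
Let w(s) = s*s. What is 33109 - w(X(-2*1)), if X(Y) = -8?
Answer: 33045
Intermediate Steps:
w(s) = s**2
33109 - w(X(-2*1)) = 33109 - 1*(-8)**2 = 33109 - 1*64 = 33109 - 64 = 33045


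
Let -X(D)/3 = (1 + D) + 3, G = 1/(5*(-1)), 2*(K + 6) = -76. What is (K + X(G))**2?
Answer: 76729/25 ≈ 3069.2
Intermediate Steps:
K = -44 (K = -6 + (1/2)*(-76) = -6 - 38 = -44)
G = -1/5 (G = (1/5)*(-1) = -1/5 ≈ -0.20000)
X(D) = -12 - 3*D (X(D) = -3*((1 + D) + 3) = -3*(4 + D) = -12 - 3*D)
(K + X(G))**2 = (-44 + (-12 - 3*(-1/5)))**2 = (-44 + (-12 + 3/5))**2 = (-44 - 57/5)**2 = (-277/5)**2 = 76729/25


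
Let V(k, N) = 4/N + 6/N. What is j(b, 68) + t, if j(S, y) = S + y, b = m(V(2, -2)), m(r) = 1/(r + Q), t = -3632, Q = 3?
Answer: -7129/2 ≈ -3564.5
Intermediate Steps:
V(k, N) = 10/N
m(r) = 1/(3 + r) (m(r) = 1/(r + 3) = 1/(3 + r))
b = -½ (b = 1/(3 + 10/(-2)) = 1/(3 + 10*(-½)) = 1/(3 - 5) = 1/(-2) = -½ ≈ -0.50000)
j(b, 68) + t = (-½ + 68) - 3632 = 135/2 - 3632 = -7129/2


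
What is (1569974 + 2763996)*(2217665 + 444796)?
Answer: 11539026100170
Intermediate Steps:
(1569974 + 2763996)*(2217665 + 444796) = 4333970*2662461 = 11539026100170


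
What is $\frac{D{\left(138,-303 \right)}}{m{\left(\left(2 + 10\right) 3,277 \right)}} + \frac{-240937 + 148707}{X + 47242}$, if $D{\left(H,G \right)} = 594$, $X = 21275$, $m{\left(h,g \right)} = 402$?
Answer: $\frac{26251}{199593} \approx 0.13152$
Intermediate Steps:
$\frac{D{\left(138,-303 \right)}}{m{\left(\left(2 + 10\right) 3,277 \right)}} + \frac{-240937 + 148707}{X + 47242} = \frac{594}{402} + \frac{-240937 + 148707}{21275 + 47242} = 594 \cdot \frac{1}{402} - \frac{92230}{68517} = \frac{99}{67} - \frac{4010}{2979} = \frac{26251}{199593}$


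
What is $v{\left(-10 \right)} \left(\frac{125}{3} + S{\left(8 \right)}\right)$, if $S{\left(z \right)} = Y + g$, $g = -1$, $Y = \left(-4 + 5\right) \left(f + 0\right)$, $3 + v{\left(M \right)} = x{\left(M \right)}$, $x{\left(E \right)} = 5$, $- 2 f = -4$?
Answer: $\frac{256}{3} \approx 85.333$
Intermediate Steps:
$f = 2$ ($f = \left(- \frac{1}{2}\right) \left(-4\right) = 2$)
$v{\left(M \right)} = 2$ ($v{\left(M \right)} = -3 + 5 = 2$)
$Y = 2$ ($Y = \left(-4 + 5\right) \left(2 + 0\right) = 1 \cdot 2 = 2$)
$S{\left(z \right)} = 1$ ($S{\left(z \right)} = 2 - 1 = 1$)
$v{\left(-10 \right)} \left(\frac{125}{3} + S{\left(8 \right)}\right) = 2 \left(\frac{125}{3} + 1\right) = 2 \cdot \frac{128}{3} = \frac{256}{3}$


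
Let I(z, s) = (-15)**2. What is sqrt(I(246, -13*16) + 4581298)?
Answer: sqrt(4581523) ≈ 2140.4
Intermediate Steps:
I(z, s) = 225
sqrt(I(246, -13*16) + 4581298) = sqrt(225 + 4581298) = sqrt(4581523)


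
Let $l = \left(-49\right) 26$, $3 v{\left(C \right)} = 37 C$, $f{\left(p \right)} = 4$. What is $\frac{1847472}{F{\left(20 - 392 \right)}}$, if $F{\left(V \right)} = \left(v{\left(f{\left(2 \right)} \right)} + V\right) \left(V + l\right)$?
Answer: $\frac{31491}{9053} \approx 3.4785$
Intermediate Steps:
$v{\left(C \right)} = \frac{37 C}{3}$
$l = -1274$
$F{\left(V \right)} = \left(-1274 + V\right) \left(\frac{148}{3} + V\right)$ ($F{\left(V \right)} = \left(\frac{37}{3} \cdot 4 + V\right) \left(V - 1274\right) = \left(\frac{148}{3} + V\right) \left(-1274 + V\right) = \left(-1274 + V\right) \left(\frac{148}{3} + V\right)$)
$\frac{1847472}{F{\left(20 - 392 \right)}} = \frac{1847472}{- \frac{188552}{3} + \left(20 - 392\right)^{2} - \frac{3674 \left(20 - 392\right)}{3}} = \frac{1847472}{- \frac{188552}{3} + \left(-372\right)^{2} - -455576} = \frac{1847472}{- \frac{188552}{3} + 138384 + 455576} = \frac{1847472}{\frac{1593328}{3}} = 1847472 \cdot \frac{3}{1593328} = \frac{31491}{9053}$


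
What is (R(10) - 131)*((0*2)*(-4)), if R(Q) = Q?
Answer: 0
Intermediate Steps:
(R(10) - 131)*((0*2)*(-4)) = (10 - 131)*((0*2)*(-4)) = -0*(-4) = -121*0 = 0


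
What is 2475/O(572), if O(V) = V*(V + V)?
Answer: 225/59488 ≈ 0.0037823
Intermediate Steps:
O(V) = 2*V² (O(V) = V*(2*V) = 2*V²)
2475/O(572) = 2475/((2*572²)) = 2475/((2*327184)) = 2475/654368 = 2475*(1/654368) = 225/59488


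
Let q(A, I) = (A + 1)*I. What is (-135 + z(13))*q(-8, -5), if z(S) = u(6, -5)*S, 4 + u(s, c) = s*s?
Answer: 9835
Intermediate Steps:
q(A, I) = I*(1 + A) (q(A, I) = (1 + A)*I = I*(1 + A))
u(s, c) = -4 + s² (u(s, c) = -4 + s*s = -4 + s²)
z(S) = 32*S (z(S) = (-4 + 6²)*S = (-4 + 36)*S = 32*S)
(-135 + z(13))*q(-8, -5) = (-135 + 32*13)*(-5*(1 - 8)) = (-135 + 416)*(-5*(-7)) = 281*35 = 9835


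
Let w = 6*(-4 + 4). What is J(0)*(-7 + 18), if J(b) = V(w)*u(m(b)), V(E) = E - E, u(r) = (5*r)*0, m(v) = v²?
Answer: 0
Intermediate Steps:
w = 0 (w = 6*0 = 0)
u(r) = 0
V(E) = 0
J(b) = 0 (J(b) = 0*0 = 0)
J(0)*(-7 + 18) = 0*(-7 + 18) = 0*11 = 0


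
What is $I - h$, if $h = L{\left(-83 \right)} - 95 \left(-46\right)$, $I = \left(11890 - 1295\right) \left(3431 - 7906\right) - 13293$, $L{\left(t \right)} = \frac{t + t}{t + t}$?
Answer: $-47430289$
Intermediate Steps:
$L{\left(t \right)} = 1$ ($L{\left(t \right)} = \frac{2 t}{2 t} = 2 t \frac{1}{2 t} = 1$)
$I = -47425918$ ($I = 10595 \left(-4475\right) - 13293 = -47412625 - 13293 = -47425918$)
$h = 4371$ ($h = 1 - 95 \left(-46\right) = 1 - -4370 = 1 + 4370 = 4371$)
$I - h = -47425918 - 4371 = -47430289$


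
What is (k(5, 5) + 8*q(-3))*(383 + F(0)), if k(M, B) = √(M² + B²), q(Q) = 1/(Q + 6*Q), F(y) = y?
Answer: -3064/21 + 1915*√2 ≈ 2562.3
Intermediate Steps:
q(Q) = 1/(7*Q)
k(M, B) = √(B² + M²)
(k(5, 5) + 8*q(-3))*(383 + F(0)) = (√(5² + 5²) + 8*((⅐)/(-3)))*(383 + 0) = (√(25 + 25) + 8*((⅐)*(-⅓)))*383 = (√50 + 8*(-1/21))*383 = (5*√2 - 8/21)*383 = (-8/21 + 5*√2)*383 = -3064/21 + 1915*√2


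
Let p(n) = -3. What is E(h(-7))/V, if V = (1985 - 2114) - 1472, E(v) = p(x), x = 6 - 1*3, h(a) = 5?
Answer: 3/1601 ≈ 0.0018738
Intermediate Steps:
x = 3 (x = 6 - 3 = 3)
E(v) = -3
V = -1601 (V = -129 - 1472 = -1601)
E(h(-7))/V = -3/(-1601) = -3*(-1/1601) = 3/1601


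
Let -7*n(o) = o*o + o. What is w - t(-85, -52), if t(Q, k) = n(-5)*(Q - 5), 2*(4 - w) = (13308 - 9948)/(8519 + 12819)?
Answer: -18911348/74683 ≈ -253.22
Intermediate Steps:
w = 41836/10669 (w = 4 - (13308 - 9948)/(2*(8519 + 12819)) = 4 - 1680/21338 = 4 - 1/2*1680/10669 = 4 - 840/10669 = 41836/10669 ≈ 3.9213)
n(o) = -o/7 - o**2/7 (n(o) = -(o*o + o)/7 = -(o**2 + o)/7 = -(o + o**2)/7 = -o/7 - o**2/7)
t(Q, k) = 100/7 - 20*Q/7 (t(Q, k) = (-1/7*(-5)*(1 - 5))*(Q - 5) = (-1/7*(-5)*(-4))*(-5 + Q) = -20*(-5 + Q)/7 = 100/7 - 20*Q/7)
w - t(-85, -52) = 41836/10669 - (100/7 - 20/7*(-85)) = 41836/10669 - (100/7 + 1700/7) = 41836/10669 - 1*1800/7 = 41836/10669 - 1800/7 = -18911348/74683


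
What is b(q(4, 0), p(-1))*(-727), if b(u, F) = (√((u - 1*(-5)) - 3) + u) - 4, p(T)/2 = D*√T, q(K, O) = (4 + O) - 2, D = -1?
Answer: 0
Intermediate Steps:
q(K, O) = 2 + O
p(T) = -2*√T (p(T) = 2*(-√T) = -2*√T)
b(u, F) = -4 + u + √(2 + u) (b(u, F) = (√((u + 5) - 3) + u) - 4 = (√((5 + u) - 3) + u) - 4 = (√(2 + u) + u) - 4 = (u + √(2 + u)) - 4 = -4 + u + √(2 + u))
b(q(4, 0), p(-1))*(-727) = (-4 + (2 + 0) + √(2 + (2 + 0)))*(-727) = (-4 + 2 + √(2 + 2))*(-727) = (-4 + 2 + √4)*(-727) = (-4 + 2 + 2)*(-727) = 0*(-727) = 0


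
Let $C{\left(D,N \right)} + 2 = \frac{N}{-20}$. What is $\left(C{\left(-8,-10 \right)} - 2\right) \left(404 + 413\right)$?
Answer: $- \frac{5719}{2} \approx -2859.5$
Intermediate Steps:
$C{\left(D,N \right)} = -2 - \frac{N}{20}$ ($C{\left(D,N \right)} = -2 + \frac{N}{-20} = -2 + N \left(- \frac{1}{20}\right) = -2 - \frac{N}{20}$)
$\left(C{\left(-8,-10 \right)} - 2\right) \left(404 + 413\right) = \left(\left(-2 - - \frac{1}{2}\right) - 2\right) \left(404 + 413\right) = \left(\left(-2 + \frac{1}{2}\right) - 2\right) 817 = \left(- \frac{3}{2} - 2\right) 817 = \left(- \frac{7}{2}\right) 817 = - \frac{5719}{2}$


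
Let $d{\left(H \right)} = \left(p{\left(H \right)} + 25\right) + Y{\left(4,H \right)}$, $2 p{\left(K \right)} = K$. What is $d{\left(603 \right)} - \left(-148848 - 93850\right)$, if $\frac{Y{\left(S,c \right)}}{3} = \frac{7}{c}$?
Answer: $\frac{97695863}{402} \approx 2.4302 \cdot 10^{5}$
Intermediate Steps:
$p{\left(K \right)} = \frac{K}{2}$
$Y{\left(S,c \right)} = \frac{21}{c}$ ($Y{\left(S,c \right)} = 3 \frac{7}{c} = \frac{21}{c}$)
$d{\left(H \right)} = 25 + \frac{H}{2} + \frac{21}{H}$ ($d{\left(H \right)} = \left(\frac{H}{2} + 25\right) + \frac{21}{H} = \left(25 + \frac{H}{2}\right) + \frac{21}{H} = 25 + \frac{H}{2} + \frac{21}{H}$)
$d{\left(603 \right)} - \left(-148848 - 93850\right) = \left(25 + \frac{1}{2} \cdot 603 + \frac{21}{603}\right) - \left(-148848 - 93850\right) = \left(25 + \frac{603}{2} + 21 \cdot \frac{1}{603}\right) - -242698 = \left(25 + \frac{603}{2} + \frac{7}{201}\right) + 242698 = \frac{131267}{402} + 242698 = \frac{97695863}{402}$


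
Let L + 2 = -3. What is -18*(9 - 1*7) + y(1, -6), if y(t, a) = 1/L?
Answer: -181/5 ≈ -36.200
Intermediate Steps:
L = -5 (L = -2 - 3 = -5)
y(t, a) = -⅕ (y(t, a) = 1/(-5) = -⅕)
-18*(9 - 1*7) + y(1, -6) = -18*(9 - 1*7) - ⅕ = -18*(9 - 7) - ⅕ = -18*2 - ⅕ = -36 - ⅕ = -181/5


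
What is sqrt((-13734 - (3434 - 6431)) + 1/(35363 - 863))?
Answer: I*sqrt(127797142155)/3450 ≈ 103.62*I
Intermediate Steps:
sqrt((-13734 - (3434 - 6431)) + 1/(35363 - 863)) = sqrt((-13734 - 1*(-2997)) + 1/34500) = sqrt((-13734 + 2997) + 1/34500) = sqrt(-10737 + 1/34500) = sqrt(-370426499/34500) = I*sqrt(127797142155)/3450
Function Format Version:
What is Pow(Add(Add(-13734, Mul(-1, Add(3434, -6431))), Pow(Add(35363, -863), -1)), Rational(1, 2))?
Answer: Mul(Rational(1, 3450), I, Pow(127797142155, Rational(1, 2))) ≈ Mul(103.62, I)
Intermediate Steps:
Pow(Add(Add(-13734, Mul(-1, Add(3434, -6431))), Pow(Add(35363, -863), -1)), Rational(1, 2)) = Pow(Add(Add(-13734, Mul(-1, -2997)), Pow(34500, -1)), Rational(1, 2)) = Pow(Add(Add(-13734, 2997), Rational(1, 34500)), Rational(1, 2)) = Pow(Add(-10737, Rational(1, 34500)), Rational(1, 2)) = Pow(Rational(-370426499, 34500), Rational(1, 2)) = Mul(Rational(1, 3450), I, Pow(127797142155, Rational(1, 2)))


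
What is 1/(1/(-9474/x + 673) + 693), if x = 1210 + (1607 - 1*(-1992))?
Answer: 1075661/745434676 ≈ 0.0014430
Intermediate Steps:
x = 4809 (x = 1210 + (1607 + 1992) = 1210 + 3599 = 4809)
1/(1/(-9474/x + 673) + 693) = 1/(1/(-9474/4809 + 673) + 693) = 1/(1/(-9474*1/4809 + 673) + 693) = 1/(1/(-3158/1603 + 673) + 693) = 1/(1/(1075661/1603) + 693) = 1/(1603/1075661 + 693) = 1/(745434676/1075661) = 1075661/745434676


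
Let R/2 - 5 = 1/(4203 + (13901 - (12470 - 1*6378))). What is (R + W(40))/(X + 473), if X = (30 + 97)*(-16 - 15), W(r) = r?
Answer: -300301/20804784 ≈ -0.014434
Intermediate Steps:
X = -3937 (X = 127*(-31) = -3937)
R = 60061/6006 (R = 10 + 2/(4203 + (13901 - (12470 - 1*6378))) = 10 + 2/(4203 + (13901 - (12470 - 6378))) = 10 + 2/(4203 + (13901 - 1*6092)) = 10 + 2/(4203 + (13901 - 6092)) = 10 + 2/(4203 + 7809) = 10 + 2/12012 = 10 + 2*(1/12012) = 10 + 1/6006 = 60061/6006 ≈ 10.000)
(R + W(40))/(X + 473) = (60061/6006 + 40)/(-3937 + 473) = (300301/6006)/(-3464) = (300301/6006)*(-1/3464) = -300301/20804784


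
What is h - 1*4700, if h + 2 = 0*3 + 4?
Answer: -4698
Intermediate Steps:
h = 2 (h = -2 + (0*3 + 4) = -2 + (0 + 4) = -2 + 4 = 2)
h - 1*4700 = 2 - 1*4700 = 2 - 4700 = -4698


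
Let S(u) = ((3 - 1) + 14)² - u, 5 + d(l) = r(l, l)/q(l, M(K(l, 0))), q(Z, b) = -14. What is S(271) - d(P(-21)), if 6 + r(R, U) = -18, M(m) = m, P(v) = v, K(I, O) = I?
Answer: -82/7 ≈ -11.714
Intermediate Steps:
r(R, U) = -24 (r(R, U) = -6 - 18 = -24)
d(l) = -23/7 (d(l) = -5 - 24/(-14) = -5 - 24*(-1/14) = -5 + 12/7 = -23/7)
S(u) = 256 - u (S(u) = (2 + 14)² - u = 16² - u = 256 - u)
S(271) - d(P(-21)) = (256 - 1*271) - 1*(-23/7) = (256 - 271) + 23/7 = -15 + 23/7 = -82/7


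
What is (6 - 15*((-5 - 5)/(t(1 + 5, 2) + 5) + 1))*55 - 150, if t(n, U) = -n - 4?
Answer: -2295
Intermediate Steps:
t(n, U) = -4 - n
(6 - 15*((-5 - 5)/(t(1 + 5, 2) + 5) + 1))*55 - 150 = (6 - 15*((-5 - 5)/((-4 - (1 + 5)) + 5) + 1))*55 - 150 = (6 - 15*(-10/((-4 - 1*6) + 5) + 1))*55 - 150 = (6 - 15*(-10/((-4 - 6) + 5) + 1))*55 - 150 = (6 - 15*(-10/(-10 + 5) + 1))*55 - 150 = (6 - 15*(-10/(-5) + 1))*55 - 150 = (6 - 15*(-10*(-⅕) + 1))*55 - 150 = (6 - 15*(2 + 1))*55 - 150 = (6 - 15*3)*55 - 150 = (6 - 5*9)*55 - 150 = (6 - 45)*55 - 150 = -39*55 - 150 = -2145 - 150 = -2295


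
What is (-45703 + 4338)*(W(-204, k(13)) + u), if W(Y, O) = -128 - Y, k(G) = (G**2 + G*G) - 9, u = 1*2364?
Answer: -100930600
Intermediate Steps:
u = 2364
k(G) = -9 + 2*G**2 (k(G) = (G**2 + G**2) - 9 = 2*G**2 - 9 = -9 + 2*G**2)
(-45703 + 4338)*(W(-204, k(13)) + u) = (-45703 + 4338)*((-128 - 1*(-204)) + 2364) = -41365*((-128 + 204) + 2364) = -41365*(76 + 2364) = -41365*2440 = -100930600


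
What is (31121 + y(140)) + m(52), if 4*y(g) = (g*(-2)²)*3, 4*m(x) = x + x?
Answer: 31567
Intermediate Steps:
m(x) = x/2 (m(x) = (x + x)/4 = (2*x)/4 = x/2)
y(g) = 3*g (y(g) = ((g*(-2)²)*3)/4 = ((g*4)*3)/4 = ((4*g)*3)/4 = (12*g)/4 = 3*g)
(31121 + y(140)) + m(52) = (31121 + 3*140) + (½)*52 = (31121 + 420) + 26 = 31541 + 26 = 31567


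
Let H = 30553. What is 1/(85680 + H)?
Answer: 1/116233 ≈ 8.6034e-6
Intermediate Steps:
1/(85680 + H) = 1/(85680 + 30553) = 1/116233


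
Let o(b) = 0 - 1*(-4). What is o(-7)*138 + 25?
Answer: 577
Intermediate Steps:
o(b) = 4 (o(b) = 0 + 4 = 4)
o(-7)*138 + 25 = 4*138 + 25 = 552 + 25 = 577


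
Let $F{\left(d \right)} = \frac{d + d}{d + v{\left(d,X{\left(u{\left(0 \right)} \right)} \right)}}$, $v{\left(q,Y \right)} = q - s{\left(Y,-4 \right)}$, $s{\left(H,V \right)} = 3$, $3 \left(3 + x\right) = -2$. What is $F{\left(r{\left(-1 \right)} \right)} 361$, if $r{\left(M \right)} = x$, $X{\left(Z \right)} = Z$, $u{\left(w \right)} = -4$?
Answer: $\frac{7942}{31} \approx 256.19$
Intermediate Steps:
$x = - \frac{11}{3}$ ($x = -3 + \frac{1}{3} \left(-2\right) = -3 - \frac{2}{3} = - \frac{11}{3} \approx -3.6667$)
$r{\left(M \right)} = - \frac{11}{3}$
$v{\left(q,Y \right)} = -3 + q$ ($v{\left(q,Y \right)} = q - 3 = -3 + q$)
$F{\left(d \right)} = \frac{2 d}{-3 + 2 d}$ ($F{\left(d \right)} = \frac{d + d}{d + \left(-3 + d\right)} = \frac{2 d}{-3 + 2 d}$)
$F{\left(r{\left(-1 \right)} \right)} 361 = 2 \left(- \frac{11}{3}\right) \frac{1}{-3 + 2 \left(- \frac{11}{3}\right)} 361 = 2 \left(- \frac{11}{3}\right) \frac{1}{-3 - \frac{22}{3}} \cdot 361 = 2 \left(- \frac{11}{3}\right) \frac{1}{- \frac{31}{3}} \cdot 361 = 2 \left(- \frac{11}{3}\right) \left(- \frac{3}{31}\right) 361 = \frac{22}{31} \cdot 361 = \frac{7942}{31}$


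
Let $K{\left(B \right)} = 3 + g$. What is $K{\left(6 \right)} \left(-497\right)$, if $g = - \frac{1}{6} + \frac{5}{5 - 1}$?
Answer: $- \frac{24353}{12} \approx -2029.4$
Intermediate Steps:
$g = \frac{13}{12}$ ($g = \left(-1\right) \frac{1}{6} + \frac{5}{5 - 1} = - \frac{1}{6} + \frac{5}{4} = \frac{13}{12} \approx 1.0833$)
$K{\left(B \right)} = \frac{49}{12}$ ($K{\left(B \right)} = 3 + \frac{13}{12} = \frac{49}{12}$)
$K{\left(6 \right)} \left(-497\right) = \frac{49}{12} \left(-497\right) = - \frac{24353}{12}$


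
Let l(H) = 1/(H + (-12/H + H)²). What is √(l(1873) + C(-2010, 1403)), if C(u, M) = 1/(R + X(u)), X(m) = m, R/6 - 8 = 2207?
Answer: √26809114912265967012624227745/17361972411941460 ≈ 0.0094307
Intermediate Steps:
R = 13290 (R = 48 + 6*2207 = 48 + 13242 = 13290)
l(H) = 1/(H + (H - 12/H)²)
C(u, M) = 1/(13290 + u)
√(l(1873) + C(-2010, 1403)) = √(1873²/(1873³ + (-12 + 1873²)²) + 1/(13290 - 2010)) = √(3508129/(6570725617 + (-12 + 3508129)²) + 1/11280) = √(3508129/(6570725617 + 3508117²) + 1/11280) = √(3508129/(6570725617 + 12306884885689) + 1/11280) = √(3508129/12313455611306 + 1/11280) = √(6176513653213/69447889647765840) = √26809114912265967012624227745/17361972411941460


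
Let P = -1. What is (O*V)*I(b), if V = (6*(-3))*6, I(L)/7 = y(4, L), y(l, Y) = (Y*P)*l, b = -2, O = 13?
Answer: -78624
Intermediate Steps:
y(l, Y) = -Y*l (y(l, Y) = (Y*(-1))*l = (-Y)*l = -Y*l)
I(L) = -28*L (I(L) = 7*(-1*L*4) = 7*(-4*L) = -28*L)
V = -108 (V = -18*6 = -108)
(O*V)*I(b) = (13*(-108))*(-28*(-2)) = -1404*56 = -78624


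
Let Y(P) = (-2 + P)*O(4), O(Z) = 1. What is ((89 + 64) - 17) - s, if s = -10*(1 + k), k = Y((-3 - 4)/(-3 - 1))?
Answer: 287/2 ≈ 143.50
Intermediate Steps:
Y(P) = -2 + P (Y(P) = (-2 + P)*1 = -2 + P)
k = -¼ (k = -2 + (-3 - 4)/(-3 - 1) = -2 - 7/(-4) = -2 - 7*(-¼) = -2 + 7/4 = -¼ ≈ -0.25000)
s = -15/2 (s = -10*(1 - ¼) = -10*¾ = -15/2 ≈ -7.5000)
((89 + 64) - 17) - s = ((89 + 64) - 17) - 1*(-15/2) = (153 - 17) + 15/2 = 136 + 15/2 = 287/2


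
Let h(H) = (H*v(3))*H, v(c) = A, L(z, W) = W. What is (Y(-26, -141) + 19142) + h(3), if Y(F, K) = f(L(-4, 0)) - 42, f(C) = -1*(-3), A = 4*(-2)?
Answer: 19031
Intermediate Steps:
A = -8
v(c) = -8
h(H) = -8*H² (h(H) = (H*(-8))*H = (-8*H)*H = -8*H²)
f(C) = 3
Y(F, K) = -39 (Y(F, K) = 3 - 42 = -39)
(Y(-26, -141) + 19142) + h(3) = (-39 + 19142) - 8*3² = 19103 - 8*9 = 19103 - 72 = 19031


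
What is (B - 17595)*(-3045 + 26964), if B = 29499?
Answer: 284731776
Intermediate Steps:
(B - 17595)*(-3045 + 26964) = (29499 - 17595)*(-3045 + 26964) = 11904*23919 = 284731776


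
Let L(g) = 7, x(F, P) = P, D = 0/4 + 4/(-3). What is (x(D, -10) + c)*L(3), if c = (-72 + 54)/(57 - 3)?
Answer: -217/3 ≈ -72.333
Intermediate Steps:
D = -4/3 (D = 0*(¼) + 4*(-⅓) = 0 - 4/3 = -4/3 ≈ -1.3333)
c = -⅓ (c = -18/54 = -18*1/54 = -⅓ ≈ -0.33333)
(x(D, -10) + c)*L(3) = (-10 - ⅓)*7 = -31/3*7 = -217/3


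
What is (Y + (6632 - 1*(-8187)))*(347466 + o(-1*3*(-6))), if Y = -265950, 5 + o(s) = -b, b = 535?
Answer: -87123873306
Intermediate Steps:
o(s) = -540 (o(s) = -5 - 1*535 = -5 - 535 = -540)
(Y + (6632 - 1*(-8187)))*(347466 + o(-1*3*(-6))) = (-265950 + (6632 - 1*(-8187)))*(347466 - 540) = (-265950 + (6632 + 8187))*346926 = (-265950 + 14819)*346926 = -251131*346926 = -87123873306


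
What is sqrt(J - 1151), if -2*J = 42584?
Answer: I*sqrt(22443) ≈ 149.81*I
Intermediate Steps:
J = -21292 (J = -1/2*42584 = -21292)
sqrt(J - 1151) = sqrt(-21292 - 1151) = sqrt(-22443) = I*sqrt(22443)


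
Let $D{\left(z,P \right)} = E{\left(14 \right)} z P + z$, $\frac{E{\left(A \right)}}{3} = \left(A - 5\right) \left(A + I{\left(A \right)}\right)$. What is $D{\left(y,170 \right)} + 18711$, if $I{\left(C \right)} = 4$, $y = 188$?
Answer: $15551459$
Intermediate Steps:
$E{\left(A \right)} = 3 \left(-5 + A\right) \left(4 + A\right)$ ($E{\left(A \right)} = 3 \left(A - 5\right) \left(A + 4\right) = 3 \left(-5 + A\right) \left(4 + A\right)$)
$D{\left(z,P \right)} = z + 486 P z$ ($D{\left(z,P \right)} = \left(-60 - 42 + 3 \cdot 14^{2}\right) z P + z = \left(-60 - 42 + 3 \cdot 196\right) z P + z = \left(-60 - 42 + 588\right) z P + z = 486 z P + z = 486 P z + z = z + 486 P z$)
$D{\left(y,170 \right)} + 18711 = 188 \left(1 + 486 \cdot 170\right) + 18711 = 188 \left(1 + 82620\right) + 18711 = 188 \cdot 82621 + 18711 = 15532748 + 18711 = 15551459$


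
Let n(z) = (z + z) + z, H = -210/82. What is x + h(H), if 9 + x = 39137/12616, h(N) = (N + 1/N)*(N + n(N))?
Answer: 516117417/21207496 ≈ 24.337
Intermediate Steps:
H = -105/41 (H = -210*1/82 = -105/41 ≈ -2.5610)
n(z) = 3*z (n(z) = 2*z + z = 3*z)
h(N) = 4*N*(N + 1/N) (h(N) = (N + 1/N)*(N + 3*N) = (N + 1/N)*(4*N) = 4*N*(N + 1/N))
x = -74407/12616 (x = -9 + 39137/12616 = -74407/12616 ≈ -5.8978)
x + h(H) = -74407/12616 + (4 + 4*(-105/41)**2) = -74407/12616 + (4 + 4*(11025/1681)) = -74407/12616 + (4 + 44100/1681) = -74407/12616 + 50824/1681 = 516117417/21207496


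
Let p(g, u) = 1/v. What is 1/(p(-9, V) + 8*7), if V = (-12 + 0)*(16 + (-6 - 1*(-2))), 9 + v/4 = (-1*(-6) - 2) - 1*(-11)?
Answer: 24/1345 ≈ 0.017844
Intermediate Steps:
v = 24 (v = -36 + 4*((-1*(-6) - 2) - 1*(-11)) = -36 + 4*((6 - 2) + 11) = -36 + 4*(4 + 11) = -36 + 4*15 = -36 + 60 = 24)
V = -144 (V = -12*(16 + (-6 + 2)) = -12*(16 - 4) = -12*12 = -144)
p(g, u) = 1/24
1/(p(-9, V) + 8*7) = 1/(1/24 + 8*7) = 1/(1/24 + 56) = 1/(1345/24) = 24/1345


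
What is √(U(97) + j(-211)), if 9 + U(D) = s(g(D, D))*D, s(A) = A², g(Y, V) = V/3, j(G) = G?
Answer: √910693/3 ≈ 318.10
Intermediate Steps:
g(Y, V) = V/3 (g(Y, V) = V*(⅓) = V/3)
U(D) = -9 + D³/9 (U(D) = -9 + (D/3)²*D = -9 + (D²/9)*D = -9 + D³/9)
√(U(97) + j(-211)) = √((-9 + (⅑)*97³) - 211) = √((-9 + (⅑)*912673) - 211) = √((-9 + 912673/9) - 211) = √(912592/9 - 211) = √(910693/9) = √910693/3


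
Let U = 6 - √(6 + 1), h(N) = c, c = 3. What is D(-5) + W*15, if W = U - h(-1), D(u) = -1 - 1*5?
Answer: 39 - 15*√7 ≈ -0.68627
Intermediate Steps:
D(u) = -6 (D(u) = -1 - 5 = -6)
h(N) = 3
U = 6 - √7 ≈ 3.3542
W = 3 - √7 (W = (6 - √7) - 1*3 = (6 - √7) - 3 = 3 - √7 ≈ 0.35425)
D(-5) + W*15 = -6 + (3 - √7)*15 = -6 + (45 - 15*√7) = 39 - 15*√7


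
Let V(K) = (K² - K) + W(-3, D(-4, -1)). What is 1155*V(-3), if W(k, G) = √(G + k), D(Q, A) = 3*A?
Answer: 13860 + 1155*I*√6 ≈ 13860.0 + 2829.2*I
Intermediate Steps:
V(K) = K² - K + I*√6 (V(K) = (K² - K) + √(3*(-1) - 3) = (K² - K) + √(-3 - 3) = (K² - K) + √(-6) = (K² - K) + I*√6 = K² - K + I*√6)
1155*V(-3) = 1155*((-3)² - 1*(-3) + I*√6) = 1155*(9 + 3 + I*√6) = 1155*(12 + I*√6) = 13860 + 1155*I*√6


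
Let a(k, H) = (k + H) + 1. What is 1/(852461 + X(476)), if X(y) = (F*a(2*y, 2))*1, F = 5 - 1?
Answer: 1/856281 ≈ 1.1678e-6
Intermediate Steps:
F = 4
a(k, H) = 1 + H + k (a(k, H) = (H + k) + 1 = 1 + H + k)
X(y) = 12 + 8*y (X(y) = (4*(1 + 2 + 2*y))*1 = (4*(3 + 2*y))*1 = (12 + 8*y)*1 = 12 + 8*y)
1/(852461 + X(476)) = 1/(852461 + (12 + 8*476)) = 1/(852461 + (12 + 3808)) = 1/(852461 + 3820) = 1/856281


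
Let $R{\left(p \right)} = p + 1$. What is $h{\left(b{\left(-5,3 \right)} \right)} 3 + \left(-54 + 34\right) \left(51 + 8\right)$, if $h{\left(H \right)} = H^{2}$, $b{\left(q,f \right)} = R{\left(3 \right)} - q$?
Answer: $-937$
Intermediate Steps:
$R{\left(p \right)} = 1 + p$
$b{\left(q,f \right)} = 4 - q$ ($b{\left(q,f \right)} = \left(1 + 3\right) - q = 4 - q$)
$h{\left(b{\left(-5,3 \right)} \right)} 3 + \left(-54 + 34\right) \left(51 + 8\right) = \left(4 - -5\right)^{2} \cdot 3 + \left(-54 + 34\right) \left(51 + 8\right) = \left(4 + 5\right)^{2} \cdot 3 - 1180 = 9^{2} \cdot 3 - 1180 = 81 \cdot 3 - 1180 = 243 - 1180 = -937$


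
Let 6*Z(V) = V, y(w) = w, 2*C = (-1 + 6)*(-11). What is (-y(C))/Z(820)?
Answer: 33/164 ≈ 0.20122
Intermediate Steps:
C = -55/2 (C = ((-1 + 6)*(-11))/2 = (5*(-11))/2 = (½)*(-55) = -55/2 ≈ -27.500)
Z(V) = V/6
(-y(C))/Z(820) = (-1*(-55/2))/(((⅙)*820)) = 55/(2*(410/3)) = (55/2)*(3/410) = 33/164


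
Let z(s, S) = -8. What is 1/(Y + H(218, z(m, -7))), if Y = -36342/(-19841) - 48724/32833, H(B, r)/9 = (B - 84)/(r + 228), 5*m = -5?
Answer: 71658350830/417731290679 ≈ 0.17154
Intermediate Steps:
m = -1 (m = (1/5)*(-5) = -1)
H(B, r) = 9*(-84 + B)/(228 + r) (H(B, r) = 9*((B - 84)/(r + 228)) = 9*((-84 + B)/(228 + r)) = 9*(-84 + B)/(228 + r))
Y = 226484002/651439553 (Y = -36342*(-1/19841) - 48724*1/32833 = 36342/19841 - 48724/32833 = 226484002/651439553 ≈ 0.34767)
1/(Y + H(218, z(m, -7))) = 1/(226484002/651439553 + 9*(-84 + 218)/(228 - 8)) = 1/(226484002/651439553 + 9*134/220) = 1/(226484002/651439553 + 9*(1/220)*134) = 1/(226484002/651439553 + 603/110) = 1/(417731290679/71658350830) = 71658350830/417731290679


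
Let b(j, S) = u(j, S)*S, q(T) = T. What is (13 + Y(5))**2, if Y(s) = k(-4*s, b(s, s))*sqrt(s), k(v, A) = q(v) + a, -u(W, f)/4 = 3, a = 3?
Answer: 1614 - 442*sqrt(5) ≈ 625.66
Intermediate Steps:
u(W, f) = -12 (u(W, f) = -4*3 = -12)
b(j, S) = -12*S
k(v, A) = 3 + v (k(v, A) = v + 3 = 3 + v)
Y(s) = sqrt(s)*(3 - 4*s) (Y(s) = (3 - 4*s)*sqrt(s) = sqrt(s)*(3 - 4*s))
(13 + Y(5))**2 = (13 + sqrt(5)*(3 - 4*5))**2 = (13 + sqrt(5)*(3 - 20))**2 = (13 + sqrt(5)*(-17))**2 = (13 - 17*sqrt(5))**2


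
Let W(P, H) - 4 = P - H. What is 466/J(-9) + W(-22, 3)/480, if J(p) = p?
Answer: -74623/1440 ≈ -51.822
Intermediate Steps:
W(P, H) = 4 + P - H (W(P, H) = 4 + (P - H) = 4 + P - H)
466/J(-9) + W(-22, 3)/480 = 466/(-9) + (4 - 22 - 1*3)/480 = 466*(-⅑) + (4 - 22 - 3)*(1/480) = -466/9 - 21*1/480 = -466/9 - 7/160 = -74623/1440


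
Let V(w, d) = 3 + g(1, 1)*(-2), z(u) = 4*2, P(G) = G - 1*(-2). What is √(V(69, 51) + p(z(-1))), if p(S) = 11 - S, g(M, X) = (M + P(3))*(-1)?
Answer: 3*√2 ≈ 4.2426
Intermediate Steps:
P(G) = 2 + G (P(G) = G + 2 = 2 + G)
z(u) = 8
g(M, X) = -5 - M (g(M, X) = (M + (2 + 3))*(-1) = (M + 5)*(-1) = (5 + M)*(-1) = -5 - M)
V(w, d) = 15 (V(w, d) = 3 + (-5 - 1*1)*(-2) = 3 + (-5 - 1)*(-2) = 3 - 6*(-2) = 3 + 12 = 15)
√(V(69, 51) + p(z(-1))) = √(15 + (11 - 1*8)) = √(15 + (11 - 8)) = √(15 + 3) = √18 = 3*√2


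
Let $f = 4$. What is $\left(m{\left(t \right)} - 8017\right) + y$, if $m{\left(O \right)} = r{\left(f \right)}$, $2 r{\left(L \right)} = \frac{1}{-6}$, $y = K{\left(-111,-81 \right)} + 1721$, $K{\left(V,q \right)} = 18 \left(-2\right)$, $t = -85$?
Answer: $- \frac{75985}{12} \approx -6332.1$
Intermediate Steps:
$K{\left(V,q \right)} = -36$
$y = 1685$ ($y = -36 + 1721 = 1685$)
$r{\left(L \right)} = - \frac{1}{12}$ ($r{\left(L \right)} = \frac{1}{2 \left(-6\right)} = \frac{1}{2} \left(- \frac{1}{6}\right) = - \frac{1}{12}$)
$m{\left(O \right)} = - \frac{1}{12}$
$\left(m{\left(t \right)} - 8017\right) + y = \left(- \frac{1}{12} - 8017\right) + 1685 = - \frac{96205}{12} + 1685 = - \frac{75985}{12}$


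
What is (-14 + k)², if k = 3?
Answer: 121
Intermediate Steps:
(-14 + k)² = (-14 + 3)² = (-11)² = 121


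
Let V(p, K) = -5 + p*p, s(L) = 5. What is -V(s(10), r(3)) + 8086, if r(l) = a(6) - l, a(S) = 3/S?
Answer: 8066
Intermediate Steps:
r(l) = ½ - l (r(l) = 3/6 - l = 3*(⅙) - l = ½ - l)
V(p, K) = -5 + p²
-V(s(10), r(3)) + 8086 = -(-5 + 5²) + 8086 = -(-5 + 25) + 8086 = -1*20 + 8086 = -20 + 8086 = 8066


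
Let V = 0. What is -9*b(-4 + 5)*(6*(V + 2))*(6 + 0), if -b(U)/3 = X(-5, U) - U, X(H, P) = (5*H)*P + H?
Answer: -60264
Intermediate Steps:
X(H, P) = H + 5*H*P (X(H, P) = 5*H*P + H = H + 5*H*P)
b(U) = 15 + 78*U (b(U) = -3*(-5*(1 + 5*U) - U) = -3*((-5 - 25*U) - U) = -3*(-5 - 26*U) = 15 + 78*U)
-9*b(-4 + 5)*(6*(V + 2))*(6 + 0) = -9*(15 + 78*(-4 + 5))*(6*(0 + 2))*(6 + 0) = -9*(15 + 78*1)*(6*2)*6 = -9*(15 + 78)*12*6 = -9*93*12*6 = -10044*6 = -9*6696 = -60264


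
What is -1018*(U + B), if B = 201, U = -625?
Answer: 431632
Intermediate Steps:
-1018*(U + B) = -1018*(-625 + 201) = -1018*(-424) = 431632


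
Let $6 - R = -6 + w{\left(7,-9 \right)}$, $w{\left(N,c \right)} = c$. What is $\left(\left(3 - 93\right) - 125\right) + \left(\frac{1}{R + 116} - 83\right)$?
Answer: $- \frac{40825}{137} \approx -297.99$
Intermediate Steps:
$R = 21$ ($R = 6 - \left(-6 - 9\right) = 6 - -15 = 6 + 15 = 21$)
$\left(\left(3 - 93\right) - 125\right) + \left(\frac{1}{R + 116} - 83\right) = \left(\left(3 - 93\right) - 125\right) + \left(\frac{1}{21 + 116} - 83\right) = \left(\left(3 - 93\right) - 125\right) - \left(83 - \frac{1}{137}\right) = \left(-90 - 125\right) + \left(\frac{1}{137} - 83\right) = -215 - \frac{11370}{137} = - \frac{40825}{137}$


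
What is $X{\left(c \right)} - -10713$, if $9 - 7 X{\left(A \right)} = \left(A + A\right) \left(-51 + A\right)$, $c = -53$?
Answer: $\frac{63976}{7} \approx 9139.4$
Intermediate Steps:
$X{\left(A \right)} = \frac{9}{7} - \frac{2 A \left(-51 + A\right)}{7}$ ($X{\left(A \right)} = \frac{9}{7} - \frac{\left(A + A\right) \left(-51 + A\right)}{7} = \frac{9}{7} - \frac{2 A \left(-51 + A\right)}{7}$)
$X{\left(c \right)} - -10713 = \left(\frac{9}{7} - \frac{2 \left(-53\right)^{2}}{7} + \frac{102}{7} \left(-53\right)\right) - -10713 = \left(\frac{9}{7} - \frac{5618}{7} - \frac{5406}{7}\right) + 10713 = - \frac{11015}{7} + 10713 = \frac{63976}{7}$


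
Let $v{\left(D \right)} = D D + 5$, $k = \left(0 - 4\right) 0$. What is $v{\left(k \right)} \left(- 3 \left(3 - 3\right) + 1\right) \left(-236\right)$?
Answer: $-1180$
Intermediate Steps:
$k = 0$ ($k = \left(0 - 4\right) 0 = \left(-4\right) 0 = 0$)
$v{\left(D \right)} = 5 + D^{2}$ ($v{\left(D \right)} = D^{2} + 5 = 5 + D^{2}$)
$v{\left(k \right)} \left(- 3 \left(3 - 3\right) + 1\right) \left(-236\right) = \left(5 + 0^{2}\right) \left(- 3 \left(3 - 3\right) + 1\right) \left(-236\right) = \left(5 + 0\right) \left(\left(-3\right) 0 + 1\right) \left(-236\right) = 5 \left(0 + 1\right) \left(-236\right) = 5 \cdot 1 \left(-236\right) = 5 \left(-236\right) = -1180$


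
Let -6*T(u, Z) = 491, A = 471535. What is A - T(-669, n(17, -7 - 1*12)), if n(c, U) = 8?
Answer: 2829701/6 ≈ 4.7162e+5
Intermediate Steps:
T(u, Z) = -491/6 (T(u, Z) = -⅙*491 = -491/6)
A - T(-669, n(17, -7 - 1*12)) = 471535 - 1*(-491/6) = 471535 + 491/6 = 2829701/6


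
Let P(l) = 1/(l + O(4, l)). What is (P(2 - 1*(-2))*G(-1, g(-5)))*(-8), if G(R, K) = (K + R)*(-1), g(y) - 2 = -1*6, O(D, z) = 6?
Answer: -4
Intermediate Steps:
g(y) = -4 (g(y) = 2 - 1*6 = 2 - 6 = -4)
G(R, K) = -K - R
P(l) = 1/(6 + l) (P(l) = 1/(l + 6) = 1/(6 + l))
(P(2 - 1*(-2))*G(-1, g(-5)))*(-8) = ((-1*(-4) - 1*(-1))/(6 + (2 - 1*(-2))))*(-8) = ((4 + 1)/(6 + (2 + 2)))*(-8) = (5/(6 + 4))*(-8) = (5/10)*(-8) = ((⅒)*5)*(-8) = (½)*(-8) = -4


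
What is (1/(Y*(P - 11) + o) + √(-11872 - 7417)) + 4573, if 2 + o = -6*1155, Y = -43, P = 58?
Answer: 40942068/8953 + I*√19289 ≈ 4573.0 + 138.88*I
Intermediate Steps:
o = -6932 (o = -2 - 6*1155 = -2 - 6930 = -6932)
(1/(Y*(P - 11) + o) + √(-11872 - 7417)) + 4573 = (1/(-43*(58 - 11) - 6932) + √(-11872 - 7417)) + 4573 = (1/(-43*47 - 6932) + √(-19289)) + 4573 = (1/(-2021 - 6932) + I*√19289) + 4573 = (1/(-8953) + I*√19289) + 4573 = (-1/8953 + I*√19289) + 4573 = 40942068/8953 + I*√19289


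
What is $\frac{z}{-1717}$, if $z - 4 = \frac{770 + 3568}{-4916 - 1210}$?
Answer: $- \frac{3361}{1753057} \approx -0.0019172$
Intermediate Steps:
$z = \frac{3361}{1021}$ ($z = 4 + \frac{770 + 3568}{-4916 - 1210} = 4 + \frac{4338}{-6126} = 4 + 4338 \left(- \frac{1}{6126}\right) = 4 - \frac{723}{1021} = \frac{3361}{1021} \approx 3.2919$)
$\frac{z}{-1717} = \frac{3361}{1021 \left(-1717\right)} = \frac{3361}{1021} \left(- \frac{1}{1717}\right) = - \frac{3361}{1753057}$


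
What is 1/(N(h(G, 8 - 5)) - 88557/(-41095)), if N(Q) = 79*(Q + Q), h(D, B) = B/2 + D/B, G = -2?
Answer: 123285/16498196 ≈ 0.0074726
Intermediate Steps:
h(D, B) = B/2 + D/B (h(D, B) = B*(½) + D/B = B/2 + D/B)
N(Q) = 158*Q (N(Q) = 79*(2*Q) = 158*Q)
1/(N(h(G, 8 - 5)) - 88557/(-41095)) = 1/(158*((8 - 5)/2 - 2/(8 - 5)) - 88557/(-41095)) = 1/(158*((½)*3 - 2/3) - 88557*(-1/41095)) = 1/(158*(3/2 - 2*⅓) + 88557/41095) = 1/(158*(3/2 - ⅔) + 88557/41095) = 1/(158*(⅚) + 88557/41095) = 1/(395/3 + 88557/41095) = 1/(16498196/123285) = 123285/16498196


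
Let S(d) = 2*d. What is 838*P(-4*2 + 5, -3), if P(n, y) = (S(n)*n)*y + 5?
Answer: -41062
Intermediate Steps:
P(n, y) = 5 + 2*y*n² (P(n, y) = ((2*n)*n)*y + 5 = (2*n²)*y + 5 = 2*y*n² + 5 = 5 + 2*y*n²)
838*P(-4*2 + 5, -3) = 838*(5 + 2*(-3)*(-4*2 + 5)²) = 838*(5 + 2*(-3)*(-8 + 5)²) = 838*(5 + 2*(-3)*(-3)²) = 838*(5 + 2*(-3)*9) = 838*(5 - 54) = 838*(-49) = -41062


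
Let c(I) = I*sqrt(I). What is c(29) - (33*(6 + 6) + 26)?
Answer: -422 + 29*sqrt(29) ≈ -265.83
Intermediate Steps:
c(I) = I**(3/2)
c(29) - (33*(6 + 6) + 26) = 29**(3/2) - (33*(6 + 6) + 26) = 29*sqrt(29) - (33*12 + 26) = 29*sqrt(29) - (396 + 26) = 29*sqrt(29) - 1*422 = 29*sqrt(29) - 422 = -422 + 29*sqrt(29)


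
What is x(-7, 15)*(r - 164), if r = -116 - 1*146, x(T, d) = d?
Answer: -6390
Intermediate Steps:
r = -262 (r = -116 - 146 = -262)
x(-7, 15)*(r - 164) = 15*(-262 - 164) = 15*(-426) = -6390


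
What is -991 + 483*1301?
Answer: 627392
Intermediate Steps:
-991 + 483*1301 = -991 + 628383 = 627392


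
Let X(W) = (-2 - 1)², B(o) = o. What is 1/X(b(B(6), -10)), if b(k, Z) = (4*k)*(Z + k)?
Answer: ⅑ ≈ 0.11111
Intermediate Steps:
b(k, Z) = 4*k*(Z + k)
X(W) = 9 (X(W) = (-3)² = 9)
1/X(b(B(6), -10)) = 1/9 = ⅑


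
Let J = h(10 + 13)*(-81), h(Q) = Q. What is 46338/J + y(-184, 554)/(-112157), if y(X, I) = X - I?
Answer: -1731918724/69649497 ≈ -24.866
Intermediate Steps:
J = -1863 (J = (10 + 13)*(-81) = 23*(-81) = -1863)
46338/J + y(-184, 554)/(-112157) = 46338/(-1863) + (-184 - 1*554)/(-112157) = 46338*(-1/1863) + (-184 - 554)*(-1/112157) = -15446/621 - 738*(-1/112157) = -15446/621 + 738/112157 = -1731918724/69649497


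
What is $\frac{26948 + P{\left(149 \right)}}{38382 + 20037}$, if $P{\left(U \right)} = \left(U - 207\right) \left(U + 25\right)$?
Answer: $\frac{16856}{58419} \approx 0.28854$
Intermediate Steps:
$P{\left(U \right)} = \left(-207 + U\right) \left(25 + U\right)$
$\frac{26948 + P{\left(149 \right)}}{38382 + 20037} = \frac{26948 - \left(32293 - 22201\right)}{38382 + 20037} = \frac{26948 - 10092}{58419} = \left(26948 - 10092\right) \frac{1}{58419} = 16856 \cdot \frac{1}{58419} = \frac{16856}{58419}$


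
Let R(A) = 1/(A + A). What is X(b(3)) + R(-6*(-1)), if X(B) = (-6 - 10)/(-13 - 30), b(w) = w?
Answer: 235/516 ≈ 0.45543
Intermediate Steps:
X(B) = 16/43 (X(B) = -16/(-43) = -16*(-1/43) = 16/43)
R(A) = 1/(2*A)
X(b(3)) + R(-6*(-1)) = 16/43 + 1/(2*((-6*(-1)))) = 16/43 + (1/2)/6 = 16/43 + (1/2)*(1/6) = 16/43 + 1/12 = 235/516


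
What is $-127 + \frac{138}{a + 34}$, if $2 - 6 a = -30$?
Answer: $- \frac{7286}{59} \approx -123.49$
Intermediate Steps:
$a = \frac{16}{3}$ ($a = \frac{1}{3} - -5 = \frac{1}{3} + 5 = \frac{16}{3} \approx 5.3333$)
$-127 + \frac{138}{a + 34} = -127 + \frac{138}{\frac{16}{3} + 34} = -127 + \frac{138}{\frac{118}{3}} = -127 + 138 \cdot \frac{3}{118} = -127 + \frac{207}{59} = - \frac{7286}{59}$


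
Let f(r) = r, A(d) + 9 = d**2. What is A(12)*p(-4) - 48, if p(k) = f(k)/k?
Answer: 87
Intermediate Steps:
A(d) = -9 + d**2
p(k) = 1 (p(k) = k/k = 1)
A(12)*p(-4) - 48 = (-9 + 12**2)*1 - 48 = (-9 + 144)*1 - 48 = 135*1 - 48 = 135 - 48 = 87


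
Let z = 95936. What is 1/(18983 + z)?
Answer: 1/114919 ≈ 8.7018e-6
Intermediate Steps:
1/(18983 + z) = 1/(18983 + 95936) = 1/114919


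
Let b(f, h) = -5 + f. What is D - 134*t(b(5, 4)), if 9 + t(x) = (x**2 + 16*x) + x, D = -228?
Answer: 978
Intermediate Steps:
t(x) = -9 + x**2 + 17*x (t(x) = -9 + ((x**2 + 16*x) + x) = -9 + (x**2 + 17*x) = -9 + x**2 + 17*x)
D - 134*t(b(5, 4)) = -228 - 134*(-9 + (-5 + 5)**2 + 17*(-5 + 5)) = -228 - 134*(-9 + 0**2 + 17*0) = -228 - 134*(-9 + 0 + 0) = -228 - 134*(-9) = -228 + 1206 = 978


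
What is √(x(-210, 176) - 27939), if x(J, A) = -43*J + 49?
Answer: 2*I*√4715 ≈ 137.33*I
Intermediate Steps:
x(J, A) = 49 - 43*J
√(x(-210, 176) - 27939) = √((49 - 43*(-210)) - 27939) = √((49 + 9030) - 27939) = √(9079 - 27939) = √(-18860) = 2*I*√4715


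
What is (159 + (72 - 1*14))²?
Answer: 47089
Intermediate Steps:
(159 + (72 - 1*14))² = (159 + (72 - 14))² = (159 + 58)² = 217² = 47089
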